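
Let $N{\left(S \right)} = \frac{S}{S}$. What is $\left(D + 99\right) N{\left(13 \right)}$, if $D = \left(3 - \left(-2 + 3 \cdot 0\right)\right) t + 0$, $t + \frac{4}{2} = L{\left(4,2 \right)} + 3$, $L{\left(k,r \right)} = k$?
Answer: $124$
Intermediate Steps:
$N{\left(S \right)} = 1$
$t = 5$ ($t = -2 + \left(4 + 3\right) = -2 + 7 = 5$)
$D = 25$ ($D = \left(3 - \left(-2 + 3 \cdot 0\right)\right) 5 + 0 = \left(3 - \left(-2 + 0\right)\right) 5 + 0 = \left(3 - -2\right) 5 + 0 = \left(3 + 2\right) 5 + 0 = 5 \cdot 5 + 0 = 25 + 0 = 25$)
$\left(D + 99\right) N{\left(13 \right)} = \left(25 + 99\right) 1 = 124 \cdot 1 = 124$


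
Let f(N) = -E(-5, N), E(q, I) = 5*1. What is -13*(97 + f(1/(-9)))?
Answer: -1196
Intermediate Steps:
E(q, I) = 5
f(N) = -5 (f(N) = -1*5 = -5)
-13*(97 + f(1/(-9))) = -13*(97 - 5) = -13*92 = -1196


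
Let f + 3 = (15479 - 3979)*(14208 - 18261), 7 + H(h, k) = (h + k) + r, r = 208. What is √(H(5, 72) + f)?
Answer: 5*I*√1864369 ≈ 6827.1*I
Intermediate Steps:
H(h, k) = 201 + h + k (H(h, k) = -7 + ((h + k) + 208) = -7 + (208 + h + k) = 201 + h + k)
f = -46609503 (f = -3 + (15479 - 3979)*(14208 - 18261) = -3 + 11500*(-4053) = -3 - 46609500 = -46609503)
√(H(5, 72) + f) = √((201 + 5 + 72) - 46609503) = √(278 - 46609503) = √(-46609225) = 5*I*√1864369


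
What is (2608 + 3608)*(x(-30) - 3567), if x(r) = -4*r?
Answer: -21426552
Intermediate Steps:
(2608 + 3608)*(x(-30) - 3567) = (2608 + 3608)*(-4*(-30) - 3567) = 6216*(120 - 3567) = 6216*(-3447) = -21426552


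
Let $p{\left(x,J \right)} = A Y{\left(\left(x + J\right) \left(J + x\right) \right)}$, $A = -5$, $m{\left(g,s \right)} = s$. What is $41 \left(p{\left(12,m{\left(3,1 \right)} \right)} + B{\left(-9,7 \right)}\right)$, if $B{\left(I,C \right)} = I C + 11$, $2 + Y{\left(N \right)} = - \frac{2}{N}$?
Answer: $- \frac{290608}{169} \approx -1719.6$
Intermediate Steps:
$Y{\left(N \right)} = -2 - \frac{2}{N}$
$B{\left(I,C \right)} = 11 + C I$ ($B{\left(I,C \right)} = C I + 11 = 11 + C I$)
$p{\left(x,J \right)} = 10 + \frac{10}{\left(J + x\right)^{2}}$ ($p{\left(x,J \right)} = - 5 \left(-2 - \frac{2}{\left(x + J\right) \left(J + x\right)}\right) = - 5 \left(-2 - \frac{2}{\left(J + x\right) \left(J + x\right)}\right) = - 5 \left(-2 - \frac{2}{\left(J + x\right)^{2}}\right) = 10 + \frac{10}{\left(J + x\right)^{2}}$)
$41 \left(p{\left(12,m{\left(3,1 \right)} \right)} + B{\left(-9,7 \right)}\right) = 41 \left(\left(10 + \frac{10}{1^{2} + 12^{2} + 2 \cdot 1 \cdot 12}\right) + \left(11 + 7 \left(-9\right)\right)\right) = 41 \left(\left(10 + \frac{10}{1 + 144 + 24}\right) + \left(11 - 63\right)\right) = 41 \left(\left(10 + \frac{10}{169}\right) - 52\right) = 41 \left(\frac{1700}{169} - 52\right) = 41 \left(- \frac{7088}{169}\right) = - \frac{290608}{169}$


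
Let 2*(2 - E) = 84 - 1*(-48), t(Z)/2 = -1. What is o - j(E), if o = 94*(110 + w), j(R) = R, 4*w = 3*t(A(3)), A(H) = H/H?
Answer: 10263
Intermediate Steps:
A(H) = 1
t(Z) = -2 (t(Z) = 2*(-1) = -2)
w = -3/2 (w = (3*(-2))/4 = (¼)*(-6) = -3/2 ≈ -1.5000)
E = -64 (E = 2 - (84 - 1*(-48))/2 = 2 - (84 + 48)/2 = 2 - ½*132 = 2 - 66 = -64)
o = 10199 (o = 94*(110 - 3/2) = 94*(217/2) = 10199)
o - j(E) = 10199 - 1*(-64) = 10199 + 64 = 10263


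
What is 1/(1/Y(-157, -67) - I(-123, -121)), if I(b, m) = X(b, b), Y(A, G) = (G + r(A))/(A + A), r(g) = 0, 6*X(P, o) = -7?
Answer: 402/2353 ≈ 0.17085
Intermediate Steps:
X(P, o) = -7/6 (X(P, o) = (⅙)*(-7) = -7/6)
Y(A, G) = G/(2*A) (Y(A, G) = (G + 0)/(A + A) = G/((2*A)) = G*(1/(2*A)) = G/(2*A))
I(b, m) = -7/6
1/(1/Y(-157, -67) - I(-123, -121)) = 1/(1/((½)*(-67)/(-157)) - 1*(-7/6)) = 1/(1/((½)*(-67)*(-1/157)) + 7/6) = 1/(1/(67/314) + 7/6) = 1/(314/67 + 7/6) = 1/(2353/402) = 402/2353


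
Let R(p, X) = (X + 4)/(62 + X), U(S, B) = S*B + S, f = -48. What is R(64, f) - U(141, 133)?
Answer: -132280/7 ≈ -18897.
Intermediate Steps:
U(S, B) = S + B*S (U(S, B) = B*S + S = S + B*S)
R(p, X) = (4 + X)/(62 + X)
R(64, f) - U(141, 133) = (4 - 48)/(62 - 48) - 141*(1 + 133) = -44/14 - 141*134 = (1/14)*(-44) - 1*18894 = -22/7 - 18894 = -132280/7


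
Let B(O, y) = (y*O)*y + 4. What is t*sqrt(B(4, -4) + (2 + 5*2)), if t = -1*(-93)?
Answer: 372*sqrt(5) ≈ 831.82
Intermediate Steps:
B(O, y) = 4 + O*y**2 (B(O, y) = (O*y)*y + 4 = O*y**2 + 4 = 4 + O*y**2)
t = 93
t*sqrt(B(4, -4) + (2 + 5*2)) = 93*sqrt((4 + 4*(-4)**2) + (2 + 5*2)) = 93*sqrt((4 + 4*16) + (2 + 10)) = 93*sqrt((4 + 64) + 12) = 93*sqrt(68 + 12) = 93*sqrt(80) = 93*(4*sqrt(5)) = 372*sqrt(5)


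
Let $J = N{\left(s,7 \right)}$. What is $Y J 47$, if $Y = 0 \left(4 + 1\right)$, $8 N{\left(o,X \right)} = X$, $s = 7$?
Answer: $0$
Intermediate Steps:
$N{\left(o,X \right)} = \frac{X}{8}$
$J = \frac{7}{8}$ ($J = \frac{1}{8} \cdot 7 = \frac{7}{8} \approx 0.875$)
$Y = 0$ ($Y = 0 \cdot 5 = 0$)
$Y J 47 = 0 \cdot \frac{7}{8} \cdot 47 = 0 \cdot 47 = 0$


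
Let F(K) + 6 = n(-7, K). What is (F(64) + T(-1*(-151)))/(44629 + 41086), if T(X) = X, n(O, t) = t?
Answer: 209/85715 ≈ 0.0024383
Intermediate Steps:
F(K) = -6 + K
(F(64) + T(-1*(-151)))/(44629 + 41086) = ((-6 + 64) - 1*(-151))/(44629 + 41086) = (58 + 151)/85715 = 209*(1/85715) = 209/85715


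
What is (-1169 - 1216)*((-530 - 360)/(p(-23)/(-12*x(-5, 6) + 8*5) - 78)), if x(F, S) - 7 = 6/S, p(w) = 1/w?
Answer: -2733973200/100463 ≈ -27214.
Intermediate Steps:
x(F, S) = 7 + 6/S
(-1169 - 1216)*((-530 - 360)/(p(-23)/(-12*x(-5, 6) + 8*5) - 78)) = (-1169 - 1216)*((-530 - 360)/(1/((-23)*(-12*(7 + 6/6) + 8*5)) - 78)) = -(-2122650)/(-1/(23*(-12*(7 + 6*(1/6)) + 40)) - 78) = -(-2122650)/(-1/(23*(-12*(7 + 1) + 40)) - 78) = -(-2122650)/(-1/(23*(-12*8 + 40)) - 78) = -(-2122650)/(-1/(23*(-96 + 40)) - 78) = -(-2122650)/(-1/23/(-56) - 78) = -(-2122650)/(-1/23*(-1/56) - 78) = -(-2122650)/(1/1288 - 78) = -(-2122650)/(-100463/1288) = -(-2122650)*(-1288)/100463 = -2385*1146320/100463 = -2733973200/100463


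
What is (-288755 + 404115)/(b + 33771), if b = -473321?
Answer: -11536/43955 ≈ -0.26245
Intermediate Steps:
(-288755 + 404115)/(b + 33771) = (-288755 + 404115)/(-473321 + 33771) = 115360/(-439550) = 115360*(-1/439550) = -11536/43955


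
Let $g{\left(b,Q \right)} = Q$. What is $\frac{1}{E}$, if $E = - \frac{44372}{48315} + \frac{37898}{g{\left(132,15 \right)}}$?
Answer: $\frac{48315}{122025086} \approx 0.00039594$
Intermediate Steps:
$E = \frac{122025086}{48315}$ ($E = - \frac{44372}{48315} + \frac{37898}{15} = \frac{122025086}{48315} \approx 2525.6$)
$\frac{1}{E} = \frac{1}{\frac{122025086}{48315}} = \frac{48315}{122025086}$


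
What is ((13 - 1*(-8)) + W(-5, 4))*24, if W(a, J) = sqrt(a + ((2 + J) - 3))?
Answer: 504 + 24*I*sqrt(2) ≈ 504.0 + 33.941*I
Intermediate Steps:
W(a, J) = sqrt(-1 + J + a) (W(a, J) = sqrt(a + (-1 + J)) = sqrt(-1 + J + a))
((13 - 1*(-8)) + W(-5, 4))*24 = ((13 - 1*(-8)) + sqrt(-1 + 4 - 5))*24 = ((13 + 8) + sqrt(-2))*24 = (21 + I*sqrt(2))*24 = 504 + 24*I*sqrt(2)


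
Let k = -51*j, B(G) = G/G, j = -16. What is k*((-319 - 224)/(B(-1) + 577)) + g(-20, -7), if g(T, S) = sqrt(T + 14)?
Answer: -13032/17 + I*sqrt(6) ≈ -766.59 + 2.4495*I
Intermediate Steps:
B(G) = 1
g(T, S) = sqrt(14 + T)
k = 816 (k = -51*(-16) = 816)
k*((-319 - 224)/(B(-1) + 577)) + g(-20, -7) = 816*((-319 - 224)/(1 + 577)) + sqrt(14 - 20) = 816*(-543/578) + sqrt(-6) = 816*(-543*1/578) + I*sqrt(6) = 816*(-543/578) + I*sqrt(6) = -13032/17 + I*sqrt(6)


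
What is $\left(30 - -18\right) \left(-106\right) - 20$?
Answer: $-5108$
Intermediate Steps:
$\left(30 - -18\right) \left(-106\right) - 20 = \left(30 + 18\right) \left(-106\right) - 20 = 48 \left(-106\right) - 20 = -5088 - 20 = -5108$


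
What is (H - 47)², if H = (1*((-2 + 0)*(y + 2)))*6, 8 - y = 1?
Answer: 24025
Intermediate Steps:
y = 7 (y = 8 - 1*1 = 8 - 1 = 7)
H = -108 (H = (1*((-2 + 0)*(7 + 2)))*6 = (1*(-2*9))*6 = (1*(-18))*6 = -18*6 = -108)
(H - 47)² = (-108 - 47)² = (-155)² = 24025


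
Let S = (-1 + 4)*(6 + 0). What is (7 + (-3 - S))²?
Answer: 196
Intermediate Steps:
S = 18 (S = 3*6 = 18)
(7 + (-3 - S))² = (7 + (-3 - 1*18))² = (7 + (-3 - 18))² = (7 - 21)² = (-14)² = 196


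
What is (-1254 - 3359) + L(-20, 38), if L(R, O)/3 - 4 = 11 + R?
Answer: -4628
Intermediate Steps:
L(R, O) = 45 + 3*R (L(R, O) = 12 + 3*(11 + R) = 12 + (33 + 3*R) = 45 + 3*R)
(-1254 - 3359) + L(-20, 38) = (-1254 - 3359) + (45 + 3*(-20)) = -4613 + (45 - 60) = -4613 - 15 = -4628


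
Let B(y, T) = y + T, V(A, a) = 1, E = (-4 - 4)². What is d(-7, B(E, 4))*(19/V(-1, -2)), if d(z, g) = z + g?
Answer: 1159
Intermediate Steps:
E = 64 (E = (-8)² = 64)
B(y, T) = T + y
d(z, g) = g + z
d(-7, B(E, 4))*(19/V(-1, -2)) = ((4 + 64) - 7)*(19/1) = (68 - 7)*(19*1) = 61*19 = 1159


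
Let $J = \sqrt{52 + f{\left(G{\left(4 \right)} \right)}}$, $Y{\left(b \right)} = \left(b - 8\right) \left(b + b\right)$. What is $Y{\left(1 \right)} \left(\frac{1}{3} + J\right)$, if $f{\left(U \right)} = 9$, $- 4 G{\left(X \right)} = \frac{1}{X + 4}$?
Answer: $- \frac{14}{3} - 14 \sqrt{61} \approx -114.01$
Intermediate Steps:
$Y{\left(b \right)} = 2 b \left(-8 + b\right)$ ($Y{\left(b \right)} = \left(-8 + b\right) 2 b = 2 b \left(-8 + b\right)$)
$G{\left(X \right)} = - \frac{1}{4 \left(4 + X\right)}$ ($G{\left(X \right)} = - \frac{1}{4 \left(X + 4\right)} = - \frac{1}{4 \left(4 + X\right)}$)
$J = \sqrt{61}$ ($J = \sqrt{52 + 9} = \sqrt{61} \approx 7.8102$)
$Y{\left(1 \right)} \left(\frac{1}{3} + J\right) = 2 \cdot 1 \left(-8 + 1\right) \left(\frac{1}{3} + \sqrt{61}\right) = 2 \cdot 1 \left(-7\right) \left(\frac{1}{3} + \sqrt{61}\right) = - 14 \left(\frac{1}{3} + \sqrt{61}\right) = - \frac{14}{3} - 14 \sqrt{61}$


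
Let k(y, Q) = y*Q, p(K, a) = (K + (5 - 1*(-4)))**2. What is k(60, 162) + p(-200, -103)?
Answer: 46201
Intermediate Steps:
p(K, a) = (9 + K)**2 (p(K, a) = (K + (5 + 4))**2 = (K + 9)**2 = (9 + K)**2)
k(y, Q) = Q*y
k(60, 162) + p(-200, -103) = 162*60 + (9 - 200)**2 = 9720 + (-191)**2 = 9720 + 36481 = 46201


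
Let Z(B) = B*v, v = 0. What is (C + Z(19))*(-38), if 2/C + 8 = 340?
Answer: -19/83 ≈ -0.22892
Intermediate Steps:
Z(B) = 0 (Z(B) = B*0 = 0)
C = 1/166 (C = 2/(-8 + 340) = 2/332 = 2*(1/332) = 1/166 ≈ 0.0060241)
(C + Z(19))*(-38) = (1/166 + 0)*(-38) = (1/166)*(-38) = -19/83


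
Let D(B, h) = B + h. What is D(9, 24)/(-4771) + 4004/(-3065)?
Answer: -19204229/14623115 ≈ -1.3133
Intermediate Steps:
D(9, 24)/(-4771) + 4004/(-3065) = (9 + 24)/(-4771) + 4004/(-3065) = 33*(-1/4771) + 4004*(-1/3065) = -33/4771 - 4004/3065 = -19204229/14623115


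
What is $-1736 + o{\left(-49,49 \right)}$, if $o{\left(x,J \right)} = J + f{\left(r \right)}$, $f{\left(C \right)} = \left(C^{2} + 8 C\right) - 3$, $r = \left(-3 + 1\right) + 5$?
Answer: $-1657$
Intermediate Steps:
$r = 3$ ($r = -2 + 5 = 3$)
$f{\left(C \right)} = -3 + C^{2} + 8 C$
$o{\left(x,J \right)} = 30 + J$ ($o{\left(x,J \right)} = J + \left(-3 + 3^{2} + 8 \cdot 3\right) = J + \left(-3 + 9 + 24\right) = J + 30 = 30 + J$)
$-1736 + o{\left(-49,49 \right)} = -1736 + \left(30 + 49\right) = -1736 + 79 = -1657$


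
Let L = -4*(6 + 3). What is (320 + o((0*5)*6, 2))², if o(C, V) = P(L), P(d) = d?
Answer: 80656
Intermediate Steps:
L = -36 (L = -4*9 = -36)
o(C, V) = -36
(320 + o((0*5)*6, 2))² = (320 - 36)² = 284² = 80656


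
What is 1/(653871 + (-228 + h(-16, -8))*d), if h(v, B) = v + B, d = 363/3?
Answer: 1/623379 ≈ 1.6042e-6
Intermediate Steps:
d = 121 (d = 363*(⅓) = 121)
h(v, B) = B + v
1/(653871 + (-228 + h(-16, -8))*d) = 1/(653871 + (-228 + (-8 - 16))*121) = 1/(653871 + (-228 - 24)*121) = 1/(653871 - 252*121) = 1/(653871 - 30492) = 1/623379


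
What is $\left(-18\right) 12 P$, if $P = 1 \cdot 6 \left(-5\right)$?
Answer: $6480$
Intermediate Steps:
$P = -30$ ($P = 6 \left(-5\right) = -30$)
$\left(-18\right) 12 P = \left(-18\right) 12 \left(-30\right) = \left(-216\right) \left(-30\right) = 6480$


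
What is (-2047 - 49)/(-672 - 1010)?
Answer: 1048/841 ≈ 1.2461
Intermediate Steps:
(-2047 - 49)/(-672 - 1010) = -2096/(-1682) = -2096*(-1/1682) = 1048/841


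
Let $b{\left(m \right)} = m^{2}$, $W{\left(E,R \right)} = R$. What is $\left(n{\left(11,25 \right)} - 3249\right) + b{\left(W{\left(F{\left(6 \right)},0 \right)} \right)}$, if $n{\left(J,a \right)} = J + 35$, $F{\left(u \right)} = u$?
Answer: $-3203$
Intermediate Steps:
$n{\left(J,a \right)} = 35 + J$
$\left(n{\left(11,25 \right)} - 3249\right) + b{\left(W{\left(F{\left(6 \right)},0 \right)} \right)} = \left(\left(35 + 11\right) - 3249\right) + 0^{2} = \left(46 - 3249\right) + 0 = -3203 + 0 = -3203$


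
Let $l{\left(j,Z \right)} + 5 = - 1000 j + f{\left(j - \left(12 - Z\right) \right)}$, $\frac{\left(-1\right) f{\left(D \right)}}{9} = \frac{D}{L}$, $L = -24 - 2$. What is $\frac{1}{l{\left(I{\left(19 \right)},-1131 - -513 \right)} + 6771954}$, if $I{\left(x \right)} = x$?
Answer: $\frac{2}{13505475} \approx 1.4809 \cdot 10^{-7}$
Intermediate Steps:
$L = -26$
$f{\left(D \right)} = \frac{9 D}{26}$ ($f{\left(D \right)} = - 9 \frac{D}{-26} = - 9 D \left(- \frac{1}{26}\right) = - 9 \left(- \frac{D}{26}\right) = \frac{9 D}{26}$)
$l{\left(j,Z \right)} = - \frac{119}{13} - \frac{25991 j}{26} + \frac{9 Z}{26}$ ($l{\left(j,Z \right)} = -5 - \left(1000 j - \frac{9 \left(j - \left(12 - Z\right)\right)}{26}\right) = -5 - \left(1000 j - \frac{9 \left(j + \left(-12 + Z\right)\right)}{26}\right) = -5 - \left(1000 j - \frac{9 \left(-12 + Z + j\right)}{26}\right) = -5 - \left(\frac{54}{13} - \frac{9 Z}{26} + \frac{25991 j}{26}\right) = - \frac{119}{13} - \frac{25991 j}{26} + \frac{9 Z}{26}$)
$\frac{1}{l{\left(I{\left(19 \right)},-1131 - -513 \right)} + 6771954} = \frac{1}{\left(- \frac{119}{13} - \frac{493829}{26} + \frac{9 \left(-1131 - -513\right)}{26}\right) + 6771954} = \frac{1}{\left(- \frac{119}{13} - \frac{493829}{26} + \frac{9 \left(-1131 + 513\right)}{26}\right) + 6771954} = \frac{1}{\left(- \frac{119}{13} - \frac{493829}{26} + \frac{9}{26} \left(-618\right)\right) + 6771954} = \frac{1}{\left(- \frac{119}{13} - \frac{493829}{26} - \frac{2781}{13}\right) + 6771954} = \frac{1}{- \frac{38433}{2} + 6771954} = \frac{1}{\frac{13505475}{2}} = \frac{2}{13505475}$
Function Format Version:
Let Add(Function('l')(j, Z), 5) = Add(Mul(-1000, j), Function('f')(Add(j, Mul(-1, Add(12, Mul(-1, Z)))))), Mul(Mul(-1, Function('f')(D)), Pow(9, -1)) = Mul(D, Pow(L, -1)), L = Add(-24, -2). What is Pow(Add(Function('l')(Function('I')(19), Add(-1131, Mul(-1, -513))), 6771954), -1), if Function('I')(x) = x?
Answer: Rational(2, 13505475) ≈ 1.4809e-7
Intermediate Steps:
L = -26
Function('f')(D) = Mul(Rational(9, 26), D) (Function('f')(D) = Mul(-9, Mul(D, Pow(-26, -1))) = Mul(-9, Mul(D, Rational(-1, 26))) = Mul(-9, Mul(Rational(-1, 26), D)) = Mul(Rational(9, 26), D))
Function('l')(j, Z) = Add(Rational(-119, 13), Mul(Rational(-25991, 26), j), Mul(Rational(9, 26), Z)) (Function('l')(j, Z) = Add(-5, Add(Mul(-1000, j), Mul(Rational(9, 26), Add(j, Mul(-1, Add(12, Mul(-1, Z))))))) = Add(-5, Add(Mul(-1000, j), Mul(Rational(9, 26), Add(j, Add(-12, Z))))) = Add(-5, Add(Mul(-1000, j), Mul(Rational(9, 26), Add(-12, Z, j)))) = Add(-5, Add(Mul(-1000, j), Add(Rational(-54, 13), Mul(Rational(9, 26), Z), Mul(Rational(9, 26), j)))) = Add(-5, Add(Rational(-54, 13), Mul(Rational(-25991, 26), j), Mul(Rational(9, 26), Z))) = Add(Rational(-119, 13), Mul(Rational(-25991, 26), j), Mul(Rational(9, 26), Z)))
Pow(Add(Function('l')(Function('I')(19), Add(-1131, Mul(-1, -513))), 6771954), -1) = Pow(Add(Add(Rational(-119, 13), Mul(Rational(-25991, 26), 19), Mul(Rational(9, 26), Add(-1131, Mul(-1, -513)))), 6771954), -1) = Pow(Add(Add(Rational(-119, 13), Rational(-493829, 26), Mul(Rational(9, 26), Add(-1131, 513))), 6771954), -1) = Pow(Add(Add(Rational(-119, 13), Rational(-493829, 26), Mul(Rational(9, 26), -618)), 6771954), -1) = Pow(Add(Add(Rational(-119, 13), Rational(-493829, 26), Rational(-2781, 13)), 6771954), -1) = Pow(Add(Rational(-38433, 2), 6771954), -1) = Pow(Rational(13505475, 2), -1) = Rational(2, 13505475)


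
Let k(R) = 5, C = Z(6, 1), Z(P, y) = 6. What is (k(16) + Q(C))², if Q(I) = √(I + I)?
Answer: 37 + 20*√3 ≈ 71.641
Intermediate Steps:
C = 6
Q(I) = √2*√I (Q(I) = √(2*I) = √2*√I)
(k(16) + Q(C))² = (5 + √2*√6)² = (5 + 2*√3)²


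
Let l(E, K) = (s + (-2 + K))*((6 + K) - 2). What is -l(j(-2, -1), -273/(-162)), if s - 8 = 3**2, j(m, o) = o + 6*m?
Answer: -276607/2916 ≈ -94.858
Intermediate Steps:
s = 17 (s = 8 + 3**2 = 8 + 9 = 17)
l(E, K) = (4 + K)*(15 + K) (l(E, K) = (17 + (-2 + K))*((6 + K) - 2) = (15 + K)*(4 + K) = (4 + K)*(15 + K))
-l(j(-2, -1), -273/(-162)) = -(60 + (-273/(-162))**2 + 19*(-273/(-162))) = -(60 + (-273*(-1/162))**2 + 19*(-273*(-1/162))) = -(60 + (91/54)**2 + 19*(91/54)) = -(60 + 8281/2916 + 1729/54) = -1*276607/2916 = -276607/2916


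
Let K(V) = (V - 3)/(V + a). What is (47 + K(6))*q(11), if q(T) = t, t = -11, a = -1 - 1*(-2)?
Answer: -3652/7 ≈ -521.71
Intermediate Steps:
a = 1 (a = -1 + 2 = 1)
K(V) = (-3 + V)/(1 + V) (K(V) = (V - 3)/(V + 1) = (-3 + V)/(1 + V))
q(T) = -11
(47 + K(6))*q(11) = (47 + (-3 + 6)/(1 + 6))*(-11) = (47 + 3/7)*(-11) = (332/7)*(-11) = -3652/7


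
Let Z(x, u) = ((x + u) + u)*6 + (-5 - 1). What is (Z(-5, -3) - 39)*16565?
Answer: -1838715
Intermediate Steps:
Z(x, u) = -6 + 6*x + 12*u (Z(x, u) = ((u + x) + u)*6 - 6 = (x + 2*u)*6 - 6 = (6*x + 12*u) - 6 = -6 + 6*x + 12*u)
(Z(-5, -3) - 39)*16565 = ((-6 + 6*(-5) + 12*(-3)) - 39)*16565 = ((-6 - 30 - 36) - 39)*16565 = (-72 - 39)*16565 = -111*16565 = -1838715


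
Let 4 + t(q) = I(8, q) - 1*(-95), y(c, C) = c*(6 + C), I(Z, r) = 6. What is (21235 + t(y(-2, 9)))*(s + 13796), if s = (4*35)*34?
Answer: 395836592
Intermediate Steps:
t(q) = 97 (t(q) = -4 + (6 - 1*(-95)) = -4 + (6 + 95) = -4 + 101 = 97)
s = 4760 (s = 140*34 = 4760)
(21235 + t(y(-2, 9)))*(s + 13796) = (21235 + 97)*(4760 + 13796) = 21332*18556 = 395836592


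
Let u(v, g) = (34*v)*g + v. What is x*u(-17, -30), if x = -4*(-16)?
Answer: 1108672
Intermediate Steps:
u(v, g) = v + 34*g*v (u(v, g) = 34*g*v + v = v + 34*g*v)
x = 64
x*u(-17, -30) = 64*(-17*(1 + 34*(-30))) = 64*(-17*(1 - 1020)) = 64*(-17*(-1019)) = 64*17323 = 1108672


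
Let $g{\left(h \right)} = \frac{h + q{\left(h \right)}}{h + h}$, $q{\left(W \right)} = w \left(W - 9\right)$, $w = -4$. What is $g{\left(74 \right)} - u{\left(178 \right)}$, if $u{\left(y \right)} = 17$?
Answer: $- \frac{1351}{74} \approx -18.257$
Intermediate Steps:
$q{\left(W \right)} = 36 - 4 W$ ($q{\left(W \right)} = - 4 \left(W - 9\right) = - 4 \left(-9 + W\right) = 36 - 4 W$)
$g{\left(h \right)} = \frac{36 - 3 h}{2 h}$ ($g{\left(h \right)} = \frac{h - \left(-36 + 4 h\right)}{h + h} = \frac{36 - 3 h}{2 h}$)
$g{\left(74 \right)} - u{\left(178 \right)} = \left(- \frac{3}{2} + \frac{18}{74}\right) - 17 = \left(- \frac{3}{2} + 18 \cdot \frac{1}{74}\right) - 17 = \left(- \frac{3}{2} + \frac{9}{37}\right) - 17 = - \frac{93}{74} - 17 = - \frac{1351}{74}$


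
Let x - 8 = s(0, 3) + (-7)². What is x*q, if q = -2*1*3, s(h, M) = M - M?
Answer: -342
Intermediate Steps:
s(h, M) = 0
x = 57 (x = 8 + (0 + (-7)²) = 8 + (0 + 49) = 8 + 49 = 57)
q = -6 (q = -2*3 = -6)
x*q = 57*(-6) = -342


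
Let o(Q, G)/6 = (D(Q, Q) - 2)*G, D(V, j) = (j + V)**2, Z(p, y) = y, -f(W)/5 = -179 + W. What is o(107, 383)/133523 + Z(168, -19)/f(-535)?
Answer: 375685027903/476677110 ≈ 788.13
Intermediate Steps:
f(W) = 895 - 5*W (f(W) = -5*(-179 + W) = 895 - 5*W)
D(V, j) = (V + j)**2
o(Q, G) = 6*G*(-2 + 4*Q**2) (o(Q, G) = 6*(((Q + Q)**2 - 2)*G) = 6*(((2*Q)**2 - 2)*G) = 6*((4*Q**2 - 2)*G) = 6*((-2 + 4*Q**2)*G) = 6*(G*(-2 + 4*Q**2)) = 6*G*(-2 + 4*Q**2))
o(107, 383)/133523 + Z(168, -19)/f(-535) = (12*383*(-1 + 2*107**2))/133523 - 19/(895 - 5*(-535)) = (12*383*(-1 + 2*11449))*(1/133523) - 19/(895 + 2675) = (12*383*(-1 + 22898))*(1/133523) - 19/3570 = (12*383*22897)*(1/133523) - 19*1/3570 = 105234612*(1/133523) - 19/3570 = 105234612/133523 - 19/3570 = 375685027903/476677110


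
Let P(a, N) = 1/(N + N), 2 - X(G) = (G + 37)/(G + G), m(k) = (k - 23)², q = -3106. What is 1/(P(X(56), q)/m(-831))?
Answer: -4530510992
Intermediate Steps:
m(k) = (-23 + k)²
X(G) = 2 - (37 + G)/(2*G) (X(G) = 2 - (G + 37)/(G + G) = 2 - (37 + G)/(2*G))
P(a, N) = 1/(2*N)
1/(P(X(56), q)/m(-831)) = 1/(((½)/(-3106))/((-23 - 831)²)) = 1/(((½)*(-1/3106))/((-854)²)) = 1/(-1/6212/729316) = 1/(-1/6212*1/729316) = 1/(-1/4530510992) = -4530510992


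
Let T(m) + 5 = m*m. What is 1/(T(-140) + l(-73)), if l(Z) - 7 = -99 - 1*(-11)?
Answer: 1/19514 ≈ 5.1245e-5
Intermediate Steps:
l(Z) = -81 (l(Z) = 7 + (-99 - 1*(-11)) = 7 + (-99 + 11) = 7 - 88 = -81)
T(m) = -5 + m² (T(m) = -5 + m*m = -5 + m²)
1/(T(-140) + l(-73)) = 1/((-5 + (-140)²) - 81) = 1/((-5 + 19600) - 81) = 1/(19595 - 81) = 1/19514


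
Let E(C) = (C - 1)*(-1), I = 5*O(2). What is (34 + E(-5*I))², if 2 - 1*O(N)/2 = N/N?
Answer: 7225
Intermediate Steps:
O(N) = 2 (O(N) = 4 - 2*N/N = 4 - 2*1 = 4 - 2 = 2)
I = 10 (I = 5*2 = 10)
E(C) = 1 - C (E(C) = (-1 + C)*(-1) = 1 - C)
(34 + E(-5*I))² = (34 + (1 - (-5)*10))² = (34 + (1 - 1*(-50)))² = (34 + (1 + 50))² = (34 + 51)² = 85² = 7225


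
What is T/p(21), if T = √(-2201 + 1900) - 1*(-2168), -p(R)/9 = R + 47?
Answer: -542/153 - I*√301/612 ≈ -3.5425 - 0.028349*I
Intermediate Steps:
p(R) = -423 - 9*R (p(R) = -9*(R + 47) = -9*(47 + R) = -423 - 9*R)
T = 2168 + I*√301 (T = √(-301) + 2168 = I*√301 + 2168 = 2168 + I*√301 ≈ 2168.0 + 17.349*I)
T/p(21) = (2168 + I*√301)/(-423 - 9*21) = (2168 + I*√301)/(-423 - 189) = (2168 + I*√301)/(-612) = (2168 + I*√301)*(-1/612) = -542/153 - I*√301/612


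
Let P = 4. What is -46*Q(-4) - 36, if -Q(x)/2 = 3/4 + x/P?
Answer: -59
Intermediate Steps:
Q(x) = -3/2 - x/2 (Q(x) = -2*(3/4 + x/4) = -2*(3*(¼) + x*(¼)) = -2*(¾ + x/4) = -3/2 - x/2)
-46*Q(-4) - 36 = -46*(-3/2 - ½*(-4)) - 36 = -46*(-3/2 + 2) - 36 = -46*½ - 36 = -23 - 36 = -59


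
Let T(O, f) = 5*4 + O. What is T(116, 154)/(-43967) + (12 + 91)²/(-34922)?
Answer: -471195295/1535415574 ≈ -0.30688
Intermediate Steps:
T(O, f) = 20 + O
T(116, 154)/(-43967) + (12 + 91)²/(-34922) = (20 + 116)/(-43967) + (12 + 91)²/(-34922) = 136*(-1/43967) + 103²*(-1/34922) = -136/43967 + 10609*(-1/34922) = -136/43967 - 10609/34922 = -471195295/1535415574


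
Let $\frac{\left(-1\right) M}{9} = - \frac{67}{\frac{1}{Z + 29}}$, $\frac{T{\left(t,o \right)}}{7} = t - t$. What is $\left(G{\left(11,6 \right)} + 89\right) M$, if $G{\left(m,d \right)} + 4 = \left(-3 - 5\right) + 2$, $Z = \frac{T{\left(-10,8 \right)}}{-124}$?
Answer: $1381473$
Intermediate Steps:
$T{\left(t,o \right)} = 0$ ($T{\left(t,o \right)} = 7 \left(t - t\right) = 7 \cdot 0 = 0$)
$Z = 0$ ($Z = \frac{0}{-124} = 0 \left(- \frac{1}{124}\right) = 0$)
$G{\left(m,d \right)} = -10$ ($G{\left(m,d \right)} = -4 + \left(\left(-3 - 5\right) + 2\right) = -4 + \left(-8 + 2\right) = -4 - 6 = -10$)
$M = 17487$ ($M = - 9 \left(- \frac{67}{\frac{1}{0 + 29}}\right) = - 9 \left(- \frac{67}{\frac{1}{29}}\right) = - 9 \left(- 67 \frac{1}{\frac{1}{29}}\right) = - 9 \left(\left(-67\right) 29\right) = \left(-9\right) \left(-1943\right) = 17487$)
$\left(G{\left(11,6 \right)} + 89\right) M = \left(-10 + 89\right) 17487 = 79 \cdot 17487 = 1381473$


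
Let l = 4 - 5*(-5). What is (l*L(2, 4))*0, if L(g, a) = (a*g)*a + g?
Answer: 0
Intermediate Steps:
l = 29 (l = 4 + 25 = 29)
L(g, a) = g + g*a² (L(g, a) = g*a² + g = g + g*a²)
(l*L(2, 4))*0 = (29*(2*(1 + 4²)))*0 = (29*(2*(1 + 16)))*0 = (29*(2*17))*0 = (29*34)*0 = 986*0 = 0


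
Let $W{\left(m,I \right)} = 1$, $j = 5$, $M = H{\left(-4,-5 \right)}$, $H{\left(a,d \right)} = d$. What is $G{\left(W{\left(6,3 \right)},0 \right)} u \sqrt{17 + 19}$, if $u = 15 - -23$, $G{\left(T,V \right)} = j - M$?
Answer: $2280$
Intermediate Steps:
$M = -5$
$G{\left(T,V \right)} = 10$ ($G{\left(T,V \right)} = 5 - -5 = 5 + 5 = 10$)
$u = 38$ ($u = 15 + 23 = 38$)
$G{\left(W{\left(6,3 \right)},0 \right)} u \sqrt{17 + 19} = 10 \cdot 38 \sqrt{17 + 19} = 380 \sqrt{36} = 380 \cdot 6 = 2280$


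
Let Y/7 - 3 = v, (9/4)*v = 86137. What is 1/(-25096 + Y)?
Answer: 9/2186161 ≈ 4.1168e-6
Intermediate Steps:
v = 344548/9 (v = (4/9)*86137 = 344548/9 ≈ 38283.)
Y = 2412025/9 (Y = 21 + 7*(344548/9) = 21 + 2411836/9 = 2412025/9 ≈ 2.6800e+5)
1/(-25096 + Y) = 1/(-25096 + 2412025/9) = 1/(2186161/9) = 9/2186161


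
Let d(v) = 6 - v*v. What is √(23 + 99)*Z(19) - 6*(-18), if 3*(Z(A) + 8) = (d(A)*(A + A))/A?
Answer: 108 - 734*√122/3 ≈ -2594.4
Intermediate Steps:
d(v) = 6 - v²
Z(A) = -4 - 2*A²/3 (Z(A) = -8 + (((6 - A²)*(A + A))/A)/3 = -8 + (((6 - A²)*(2*A))/A)/3 = -8 + ((2*A*(6 - A²))/A)/3 = -8 + (12 - 2*A²)/3 = -8 + (4 - 2*A²/3) = -4 - 2*A²/3)
√(23 + 99)*Z(19) - 6*(-18) = √(23 + 99)*(-4 - ⅔*19²) - 6*(-18) = √122*(-4 - ⅔*361) + 108 = √122*(-4 - 722/3) + 108 = √122*(-734/3) + 108 = -734*√122/3 + 108 = 108 - 734*√122/3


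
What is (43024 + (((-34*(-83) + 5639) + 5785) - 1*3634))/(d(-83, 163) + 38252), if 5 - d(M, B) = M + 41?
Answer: 53636/38299 ≈ 1.4005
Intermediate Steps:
d(M, B) = -36 - M (d(M, B) = 5 - (M + 41) = 5 - (41 + M) = 5 + (-41 - M) = -36 - M)
(43024 + (((-34*(-83) + 5639) + 5785) - 1*3634))/(d(-83, 163) + 38252) = (43024 + (((-34*(-83) + 5639) + 5785) - 1*3634))/((-36 - 1*(-83)) + 38252) = (43024 + (((2822 + 5639) + 5785) - 3634))/((-36 + 83) + 38252) = (43024 + ((8461 + 5785) - 3634))/(47 + 38252) = (43024 + (14246 - 3634))/38299 = (43024 + 10612)*(1/38299) = 53636*(1/38299) = 53636/38299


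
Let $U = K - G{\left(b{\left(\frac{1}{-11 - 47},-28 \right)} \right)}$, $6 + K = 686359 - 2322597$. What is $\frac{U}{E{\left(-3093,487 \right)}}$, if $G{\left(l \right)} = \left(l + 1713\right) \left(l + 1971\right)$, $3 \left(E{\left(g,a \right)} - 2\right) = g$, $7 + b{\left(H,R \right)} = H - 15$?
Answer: $\frac{5530348991}{1153852} \approx 4792.9$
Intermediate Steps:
$b{\left(H,R \right)} = -22 + H$ ($b{\left(H,R \right)} = -7 + \left(H - 15\right) = -7 + \left(-15 + H\right) = -22 + H$)
$E{\left(g,a \right)} = 2 + \frac{g}{3}$
$K = -1636244$ ($K = -6 + \left(686359 - 2322597\right) = -6 - 1636238 = -1636244$)
$G{\left(l \right)} = \left(1713 + l\right) \left(1971 + l\right)$
$U = - \frac{16591046973}{3364}$ ($U = -1636244 - \left(3376323 + \left(-22 + \frac{1}{-11 - 47}\right)^{2} + 3684 \left(-22 + \frac{1}{-11 - 47}\right)\right) = -1636244 - \left(3376323 + \left(-22 + \frac{1}{-58}\right)^{2} + 3684 \left(-22 + \frac{1}{-58}\right)\right) = -1636244 - \left(3376323 + \left(-22 - \frac{1}{58}\right)^{2} + 3684 \left(-22 - \frac{1}{58}\right)\right) = -1636244 - \left(3376323 + \left(- \frac{1277}{58}\right)^{2} + 3684 \left(- \frac{1277}{58}\right)\right) = -1636244 - \left(3376323 + \frac{1630729}{3364} - \frac{2352234}{29}\right) = -1636244 - \frac{11086722157}{3364} = - \frac{16591046973}{3364} \approx -4.9319 \cdot 10^{6}$)
$\frac{U}{E{\left(-3093,487 \right)}} = - \frac{16591046973}{3364 \left(2 + \frac{1}{3} \left(-3093\right)\right)} = - \frac{16591046973}{3364 \left(2 - 1031\right)} = - \frac{16591046973}{3364 \left(-1029\right)} = \left(- \frac{16591046973}{3364}\right) \left(- \frac{1}{1029}\right) = \frac{5530348991}{1153852}$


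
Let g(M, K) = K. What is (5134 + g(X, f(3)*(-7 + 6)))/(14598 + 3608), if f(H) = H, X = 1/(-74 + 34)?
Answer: 5131/18206 ≈ 0.28183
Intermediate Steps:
X = -1/40 (X = 1/(-40) = -1/40 ≈ -0.025000)
(5134 + g(X, f(3)*(-7 + 6)))/(14598 + 3608) = (5134 + 3*(-7 + 6))/(14598 + 3608) = (5134 + 3*(-1))/18206 = (5134 - 3)*(1/18206) = 5131*(1/18206) = 5131/18206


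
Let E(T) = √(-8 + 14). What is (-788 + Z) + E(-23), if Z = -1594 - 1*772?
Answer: -3154 + √6 ≈ -3151.6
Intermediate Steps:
Z = -2366 (Z = -1594 - 772 = -2366)
E(T) = √6
(-788 + Z) + E(-23) = (-788 - 2366) + √6 = -3154 + √6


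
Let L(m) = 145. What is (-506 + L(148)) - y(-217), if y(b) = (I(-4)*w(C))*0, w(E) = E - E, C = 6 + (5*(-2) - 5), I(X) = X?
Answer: -361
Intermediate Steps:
C = -9 (C = 6 + (-10 - 5) = 6 - 15 = -9)
w(E) = 0
y(b) = 0 (y(b) = -4*0*0 = 0*0 = 0)
(-506 + L(148)) - y(-217) = (-506 + 145) - 1*0 = -361 + 0 = -361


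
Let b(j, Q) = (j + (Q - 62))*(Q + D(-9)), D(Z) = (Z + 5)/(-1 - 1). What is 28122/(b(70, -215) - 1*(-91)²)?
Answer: 14061/17905 ≈ 0.78531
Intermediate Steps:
D(Z) = -5/2 - Z/2 (D(Z) = (5 + Z)/(-2) = (5 + Z)*(-½) = -5/2 - Z/2)
b(j, Q) = (2 + Q)*(-62 + Q + j) (b(j, Q) = (j + (Q - 62))*(Q + (-5/2 - ½*(-9))) = (j + (-62 + Q))*(Q + (-5/2 + 9/2)) = (-62 + Q + j)*(Q + 2) = (-62 + Q + j)*(2 + Q) = (2 + Q)*(-62 + Q + j))
28122/(b(70, -215) - 1*(-91)²) = 28122/((-124 + (-215)² - 60*(-215) + 2*70 - 215*70) - 1*(-91)²) = 28122/((-124 + 46225 + 12900 + 140 - 15050) - 1*8281) = 28122/(44091 - 8281) = 28122/35810 = 28122*(1/35810) = 14061/17905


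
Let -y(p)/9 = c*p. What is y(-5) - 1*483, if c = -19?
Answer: -1338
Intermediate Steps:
y(p) = 171*p (y(p) = -(-171)*p = 171*p)
y(-5) - 1*483 = 171*(-5) - 1*483 = -855 - 483 = -1338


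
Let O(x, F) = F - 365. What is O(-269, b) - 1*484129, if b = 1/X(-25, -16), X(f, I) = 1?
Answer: -484493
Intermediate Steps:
b = 1 (b = 1/1 = 1)
O(x, F) = -365 + F
O(-269, b) - 1*484129 = (-365 + 1) - 1*484129 = -364 - 484129 = -484493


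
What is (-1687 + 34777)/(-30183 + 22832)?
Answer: -33090/7351 ≈ -4.5014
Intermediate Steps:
(-1687 + 34777)/(-30183 + 22832) = 33090/(-7351) = 33090*(-1/7351) = -33090/7351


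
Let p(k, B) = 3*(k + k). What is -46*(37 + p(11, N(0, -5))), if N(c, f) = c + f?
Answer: -4738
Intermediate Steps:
p(k, B) = 6*k (p(k, B) = 3*(2*k) = 6*k)
-46*(37 + p(11, N(0, -5))) = -46*(37 + 6*11) = -46*(37 + 66) = -46*103 = -4738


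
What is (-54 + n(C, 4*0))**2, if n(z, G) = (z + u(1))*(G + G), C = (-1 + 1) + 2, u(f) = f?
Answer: 2916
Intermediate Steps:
C = 2 (C = 0 + 2 = 2)
n(z, G) = 2*G*(1 + z) (n(z, G) = (z + 1)*(G + G) = (1 + z)*(2*G) = 2*G*(1 + z))
(-54 + n(C, 4*0))**2 = (-54 + 2*(4*0)*(1 + 2))**2 = (-54 + 2*0*3)**2 = (-54 + 0)**2 = (-54)**2 = 2916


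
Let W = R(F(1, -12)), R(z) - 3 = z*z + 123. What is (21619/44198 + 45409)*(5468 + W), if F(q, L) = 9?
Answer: 11389773810675/44198 ≈ 2.5770e+8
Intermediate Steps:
R(z) = 126 + z² (R(z) = 3 + (z*z + 123) = 3 + (z² + 123) = 3 + (123 + z²) = 126 + z²)
W = 207 (W = 126 + 9² = 126 + 81 = 207)
(21619/44198 + 45409)*(5468 + W) = (21619/44198 + 45409)*(5468 + 207) = (21619*(1/44198) + 45409)*5675 = (21619/44198 + 45409)*5675 = (2007008601/44198)*5675 = 11389773810675/44198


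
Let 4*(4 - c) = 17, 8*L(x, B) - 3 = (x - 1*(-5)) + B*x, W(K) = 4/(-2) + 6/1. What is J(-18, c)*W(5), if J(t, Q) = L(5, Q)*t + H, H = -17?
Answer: -695/4 ≈ -173.75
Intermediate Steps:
W(K) = 4 (W(K) = 4*(-1/2) + 6*1 = -2 + 6 = 4)
L(x, B) = 1 + x/8 + B*x/8 (L(x, B) = 3/8 + ((x - 1*(-5)) + B*x)/8 = 3/8 + ((x + 5) + B*x)/8 = 3/8 + ((5 + x) + B*x)/8 = 3/8 + (5 + x + B*x)/8 = 3/8 + (5/8 + x/8 + B*x/8) = 1 + x/8 + B*x/8)
c = -1/4 (c = 4 - 1/4*17 = 4 - 17/4 = -1/4 ≈ -0.25000)
J(t, Q) = -17 + t*(13/8 + 5*Q/8) (J(t, Q) = (1 + (1/8)*5 + (1/8)*Q*5)*t - 17 = (1 + 5/8 + 5*Q/8)*t - 17 = (13/8 + 5*Q/8)*t - 17 = t*(13/8 + 5*Q/8) - 17 = -17 + t*(13/8 + 5*Q/8))
J(-18, c)*W(5) = (-17 + (1/8)*(-18)*(13 + 5*(-1/4)))*4 = (-17 + (1/8)*(-18)*(13 - 5/4))*4 = (-17 + (1/8)*(-18)*(47/4))*4 = (-17 - 423/16)*4 = -695/16*4 = -695/4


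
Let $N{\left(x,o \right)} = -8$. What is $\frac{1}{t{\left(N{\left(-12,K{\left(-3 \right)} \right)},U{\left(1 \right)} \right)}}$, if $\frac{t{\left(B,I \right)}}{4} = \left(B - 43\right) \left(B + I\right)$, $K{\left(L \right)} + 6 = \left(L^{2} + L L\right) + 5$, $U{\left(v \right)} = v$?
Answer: $\frac{1}{1428} \approx 0.00070028$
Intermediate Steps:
$K{\left(L \right)} = -1 + 2 L^{2}$ ($K{\left(L \right)} = -6 + \left(\left(L^{2} + L L\right) + 5\right) = -6 + \left(\left(L^{2} + L^{2}\right) + 5\right) = -6 + \left(2 L^{2} + 5\right) = -6 + \left(5 + 2 L^{2}\right) = -1 + 2 L^{2}$)
$t{\left(B,I \right)} = 4 \left(-43 + B\right) \left(B + I\right)$ ($t{\left(B,I \right)} = 4 \left(B - 43\right) \left(B + I\right) = 4 \left(-43 + B\right) \left(B + I\right)$)
$\frac{1}{t{\left(N{\left(-12,K{\left(-3 \right)} \right)},U{\left(1 \right)} \right)}} = \frac{1}{\left(-172\right) \left(-8\right) - 172 + 4 \left(-8\right)^{2} + 4 \left(-8\right) 1} = \frac{1}{1376 - 172 + 4 \cdot 64 - 32} = \frac{1}{1376 - 172 + 256 - 32} = \frac{1}{1428}$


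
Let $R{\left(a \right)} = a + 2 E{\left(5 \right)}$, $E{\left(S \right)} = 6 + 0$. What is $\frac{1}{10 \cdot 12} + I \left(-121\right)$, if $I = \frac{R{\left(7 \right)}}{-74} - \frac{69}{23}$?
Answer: $\frac{1749697}{4440} \approx 394.08$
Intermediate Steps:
$E{\left(S \right)} = 6$
$R{\left(a \right)} = 12 + a$ ($R{\left(a \right)} = a + 2 \cdot 6 = a + 12 = 12 + a$)
$I = - \frac{241}{74}$ ($I = \frac{12 + 7}{-74} - \frac{69}{23} = 19 \left(- \frac{1}{74}\right) - 3 = - \frac{19}{74} - 3 = - \frac{241}{74} \approx -3.2568$)
$\frac{1}{10 \cdot 12} + I \left(-121\right) = \frac{1}{10 \cdot 12} - - \frac{29161}{74} = \frac{1}{120} + \frac{29161}{74} = \frac{1749697}{4440}$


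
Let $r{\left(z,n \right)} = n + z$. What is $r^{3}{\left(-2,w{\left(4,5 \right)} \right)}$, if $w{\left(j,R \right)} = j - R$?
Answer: $-27$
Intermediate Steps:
$r^{3}{\left(-2,w{\left(4,5 \right)} \right)} = \left(\left(4 - 5\right) - 2\right)^{3} = \left(-1 - 2\right)^{3} = \left(-3\right)^{3} = -27$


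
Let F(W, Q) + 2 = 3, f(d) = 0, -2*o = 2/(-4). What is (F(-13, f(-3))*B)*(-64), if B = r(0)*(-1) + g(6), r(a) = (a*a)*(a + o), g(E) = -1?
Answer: 64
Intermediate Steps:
o = ¼ (o = -1/(-4) = -(-1)/4 = -½*(-½) = ¼ ≈ 0.25000)
F(W, Q) = 1 (F(W, Q) = -2 + 3 = 1)
r(a) = a²*(¼ + a) (r(a) = (a*a)*(a + ¼) = a²*(¼ + a))
B = -1 (B = (0²*(¼ + 0))*(-1) - 1 = (0*(¼))*(-1) - 1 = 0*(-1) - 1 = 0 - 1 = -1)
(F(-13, f(-3))*B)*(-64) = (1*(-1))*(-64) = -1*(-64) = 64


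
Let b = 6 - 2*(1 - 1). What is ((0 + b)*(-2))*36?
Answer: -432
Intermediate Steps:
b = 6 (b = 6 - 2*0 = 6 - 1*0 = 6 + 0 = 6)
((0 + b)*(-2))*36 = ((0 + 6)*(-2))*36 = (6*(-2))*36 = -12*36 = -432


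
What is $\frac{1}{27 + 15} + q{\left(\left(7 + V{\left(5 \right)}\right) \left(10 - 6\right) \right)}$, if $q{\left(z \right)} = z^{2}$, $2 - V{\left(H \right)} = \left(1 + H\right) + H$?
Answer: $\frac{2689}{42} \approx 64.024$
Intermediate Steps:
$V{\left(H \right)} = 1 - 2 H$ ($V{\left(H \right)} = 2 - \left(\left(1 + H\right) + H\right) = 2 - \left(1 + 2 H\right) = 1 - 2 H$)
$\frac{1}{27 + 15} + q{\left(\left(7 + V{\left(5 \right)}\right) \left(10 - 6\right) \right)} = \frac{1}{27 + 15} + \left(\left(7 + \left(1 - 10\right)\right) \left(10 - 6\right)\right)^{2} = \frac{1}{42} + \left(\left(7 + \left(1 - 10\right)\right) 4\right)^{2} = \frac{1}{42} + \left(\left(7 - 9\right) 4\right)^{2} = \frac{1}{42} + \left(\left(-2\right) 4\right)^{2} = \frac{1}{42} + \left(-8\right)^{2} = \frac{1}{42} + 64 = \frac{2689}{42}$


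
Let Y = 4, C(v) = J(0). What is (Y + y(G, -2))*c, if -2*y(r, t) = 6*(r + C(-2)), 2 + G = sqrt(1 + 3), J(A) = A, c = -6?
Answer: -24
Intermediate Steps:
C(v) = 0
G = 0 (G = -2 + sqrt(1 + 3) = -2 + sqrt(4) = -2 + 2 = 0)
y(r, t) = -3*r (y(r, t) = -3*(r + 0) = -3*r)
(Y + y(G, -2))*c = (4 - 3*0)*(-6) = (4 + 0)*(-6) = 4*(-6) = -24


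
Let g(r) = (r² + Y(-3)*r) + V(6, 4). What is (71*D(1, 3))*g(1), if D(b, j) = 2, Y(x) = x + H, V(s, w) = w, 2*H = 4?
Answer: 568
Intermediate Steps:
H = 2 (H = (½)*4 = 2)
Y(x) = 2 + x (Y(x) = x + 2 = 2 + x)
g(r) = 4 + r² - r (g(r) = (r² + (2 - 3)*r) + 4 = (r² - r) + 4 = 4 + r² - r)
(71*D(1, 3))*g(1) = (71*2)*(4 + 1² - 1*1) = 142*(4 + 1 - 1) = 142*4 = 568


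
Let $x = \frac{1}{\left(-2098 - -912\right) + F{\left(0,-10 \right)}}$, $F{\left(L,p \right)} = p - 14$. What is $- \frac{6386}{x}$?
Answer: $7727060$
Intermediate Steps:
$F{\left(L,p \right)} = -14 + p$ ($F{\left(L,p \right)} = p - 14 = -14 + p$)
$x = - \frac{1}{1210}$ ($x = \frac{1}{\left(-2098 - -912\right) - 24} = \frac{1}{\left(-2098 + 912\right) - 24} = \frac{1}{-1186 - 24} = \frac{1}{-1210} = - \frac{1}{1210} \approx -0.00082645$)
$- \frac{6386}{x} = - \frac{6386}{- \frac{1}{1210}} = \left(-6386\right) \left(-1210\right) = 7727060$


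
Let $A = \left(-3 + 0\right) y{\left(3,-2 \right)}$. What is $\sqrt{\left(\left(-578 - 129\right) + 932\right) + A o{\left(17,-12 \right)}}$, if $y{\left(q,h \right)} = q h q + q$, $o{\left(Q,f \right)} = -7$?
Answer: $3 i \sqrt{10} \approx 9.4868 i$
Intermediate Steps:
$y{\left(q,h \right)} = q + h q^{2}$ ($y{\left(q,h \right)} = h q q + q = h q^{2} + q = q + h q^{2}$)
$A = 45$ ($A = \left(-3 + 0\right) 3 \left(1 - 6\right) = - 3 \cdot 3 \left(1 - 6\right) = - 3 \cdot 3 \left(-5\right) = \left(-3\right) \left(-15\right) = 45$)
$\sqrt{\left(\left(-578 - 129\right) + 932\right) + A o{\left(17,-12 \right)}} = \sqrt{\left(\left(-578 - 129\right) + 932\right) + 45 \left(-7\right)} = \sqrt{\left(-707 + 932\right) - 315} = \sqrt{225 - 315} = \sqrt{-90} = 3 i \sqrt{10}$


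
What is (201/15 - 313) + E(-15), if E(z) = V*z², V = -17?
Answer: -20623/5 ≈ -4124.6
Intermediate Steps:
E(z) = -17*z²
(201/15 - 313) + E(-15) = (201/15 - 313) - 17*(-15)² = (201*(1/15) - 313) - 17*225 = (67/5 - 313) - 3825 = -1498/5 - 3825 = -20623/5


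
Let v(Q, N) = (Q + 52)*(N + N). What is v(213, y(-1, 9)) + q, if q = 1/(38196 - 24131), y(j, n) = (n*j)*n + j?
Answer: -611264899/14065 ≈ -43460.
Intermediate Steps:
y(j, n) = j + j*n² (y(j, n) = (j*n)*n + j = j*n² + j = j + j*n²)
v(Q, N) = 2*N*(52 + Q) (v(Q, N) = (52 + Q)*(2*N) = 2*N*(52 + Q))
q = 1/14065 ≈ 7.1098e-5
v(213, y(-1, 9)) + q = 2*(-(1 + 9²))*(52 + 213) + 1/14065 = 2*(-(1 + 81))*265 + 1/14065 = 2*(-1*82)*265 + 1/14065 = 2*(-82)*265 + 1/14065 = -43460 + 1/14065 = -611264899/14065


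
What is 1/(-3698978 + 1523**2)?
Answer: -1/1379449 ≈ -7.2493e-7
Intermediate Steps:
1/(-3698978 + 1523**2) = 1/(-3698978 + 2319529) = 1/(-1379449) = -1/1379449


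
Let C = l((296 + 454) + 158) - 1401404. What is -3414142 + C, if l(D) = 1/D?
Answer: -4372515767/908 ≈ -4.8155e+6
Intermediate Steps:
C = -1272474831/908 (C = 1/((296 + 454) + 158) - 1401404 = 1/(750 + 158) - 1401404 = 1/908 - 1401404 = -1272474831/908 ≈ -1.4014e+6)
-3414142 + C = -3414142 - 1272474831/908 = -4372515767/908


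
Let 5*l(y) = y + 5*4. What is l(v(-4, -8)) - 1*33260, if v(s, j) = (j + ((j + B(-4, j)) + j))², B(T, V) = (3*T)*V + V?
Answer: -162184/5 ≈ -32437.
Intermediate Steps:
B(T, V) = V + 3*T*V (B(T, V) = 3*T*V + V = V + 3*T*V)
v(s, j) = 64*j² (v(s, j) = (j + ((j + j*(1 + 3*(-4))) + j))² = (j + ((j + j*(1 - 12)) + j))² = (j + ((j + j*(-11)) + j))² = (j + ((j - 11*j) + j))² = (j + (-10*j + j))² = (j - 9*j)² = (-8*j)² = 64*j²)
l(y) = 4 + y/5 (l(y) = (y + 5*4)/5 = (y + 20)/5 = (20 + y)/5 = 4 + y/5)
l(v(-4, -8)) - 1*33260 = (4 + (64*(-8)²)/5) - 1*33260 = (4 + (64*64)/5) - 33260 = (4 + (⅕)*4096) - 33260 = (4 + 4096/5) - 33260 = 4116/5 - 33260 = -162184/5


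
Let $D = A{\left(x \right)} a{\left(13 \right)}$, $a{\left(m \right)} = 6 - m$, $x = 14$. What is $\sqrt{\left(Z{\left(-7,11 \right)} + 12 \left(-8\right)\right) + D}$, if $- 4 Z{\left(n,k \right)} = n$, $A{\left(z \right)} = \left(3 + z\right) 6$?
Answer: $\frac{i \sqrt{3233}}{2} \approx 28.43 i$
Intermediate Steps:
$A{\left(z \right)} = 18 + 6 z$
$Z{\left(n,k \right)} = - \frac{n}{4}$
$D = -714$ ($D = \left(18 + 6 \cdot 14\right) \left(6 - 13\right) = \left(18 + 84\right) \left(6 - 13\right) = 102 \left(-7\right) = -714$)
$\sqrt{\left(Z{\left(-7,11 \right)} + 12 \left(-8\right)\right) + D} = \sqrt{\left(\left(- \frac{1}{4}\right) \left(-7\right) + 12 \left(-8\right)\right) - 714} = \sqrt{\left(\frac{7}{4} - 96\right) - 714} = \sqrt{- \frac{377}{4} - 714} = \sqrt{- \frac{3233}{4}} = \frac{i \sqrt{3233}}{2}$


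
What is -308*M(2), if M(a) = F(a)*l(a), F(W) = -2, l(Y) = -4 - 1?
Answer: -3080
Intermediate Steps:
l(Y) = -5
M(a) = 10 (M(a) = -2*(-5) = 10)
-308*M(2) = -308*10 = -3080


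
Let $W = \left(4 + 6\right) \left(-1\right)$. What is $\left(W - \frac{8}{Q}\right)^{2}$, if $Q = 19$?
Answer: $\frac{39204}{361} \approx 108.6$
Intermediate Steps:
$W = -10$ ($W = 10 \left(-1\right) = -10$)
$\left(W - \frac{8}{Q}\right)^{2} = \left(-10 - \frac{8}{19}\right)^{2} = \left(- \frac{198}{19}\right)^{2} = \frac{39204}{361}$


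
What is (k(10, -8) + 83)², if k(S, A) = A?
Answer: 5625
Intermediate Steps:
(k(10, -8) + 83)² = (-8 + 83)² = 75² = 5625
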